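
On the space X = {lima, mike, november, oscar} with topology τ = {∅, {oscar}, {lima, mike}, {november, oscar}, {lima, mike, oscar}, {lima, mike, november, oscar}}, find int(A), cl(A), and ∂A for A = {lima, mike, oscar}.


int(A) = {lima, mike, oscar}, cl(A) = {lima, mike, november, oscar}, ∂A = {november}.

Closed sets in (X, τ) are complements of opens:
  closed(X, τ) = {∅, {november}, {lima, mike}, {november, oscar}, {lima, mike, november}, {lima, mike, november, oscar}}.
int(A) = ⋃ {U ∈ τ : U ⊆ A}. Opens contained in A: ∅, {oscar}, {lima, mike}, {lima, mike, oscar}.
Taking the union of these: int(A) = {lima, mike, oscar}.
cl(A) = ⋂ {C closed : A ⊆ C}. Closed sets containing A: {lima, mike, november, oscar}.
Intersecting these: cl(A) = {lima, mike, november, oscar}.
∂A = cl(A) ∖ int(A) = {lima, mike, november, oscar} ∖ {lima, mike, oscar} = {november}.


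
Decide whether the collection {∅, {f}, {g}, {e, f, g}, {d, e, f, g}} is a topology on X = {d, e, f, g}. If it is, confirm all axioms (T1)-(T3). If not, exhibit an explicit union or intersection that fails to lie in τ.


τ is NOT a topology on X.

Axiom (T1): ∅ ∈ τ? Yes; X ∈ τ? Yes.
Axiom (T2/T3): check pairwise unions and intersections of members of τ.
Counterexample for (T2): {f} ∪ {g} = {f, g} ∉ τ. Therefore τ is NOT a topology.


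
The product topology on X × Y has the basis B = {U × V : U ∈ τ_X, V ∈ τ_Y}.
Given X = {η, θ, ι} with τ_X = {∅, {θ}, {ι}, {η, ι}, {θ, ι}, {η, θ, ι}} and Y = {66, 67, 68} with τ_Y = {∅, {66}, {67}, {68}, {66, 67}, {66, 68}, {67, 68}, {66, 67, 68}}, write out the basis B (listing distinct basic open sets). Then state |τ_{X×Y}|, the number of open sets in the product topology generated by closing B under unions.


Basis B = {∅ × ∅, {θ} × {66}, {θ} × {67}, {θ} × {68}, {ι} × {66}, {ι} × {67}, {ι} × {68}, {η, ι} × {66}, {η, ι} × {67}, {η, ι} × {68}, {θ} × {66, 67}, {θ} × {66, 68}, {θ, ι} × {66}, {θ} × {67, 68}, {θ, ι} × {67}, {θ, ι} × {68}, {ι} × {66, 67}, {ι} × {66, 68}, {ι} × {67, 68}, {η, θ, ι} × {66}, {η, θ, ι} × {67}, {η, θ, ι} × {68}, {θ} × {66, 67, 68}, {ι} × {66, 67, 68}, {η, ι} × {66, 67}, {η, ι} × {66, 68}, {η, ι} × {67, 68}, {θ, ι} × {66, 67}, {θ, ι} × {66, 68}, {θ, ι} × {67, 68}, {η, ι} × {66, 67, 68}, {η, θ, ι} × {66, 67}, {η, θ, ι} × {66, 68}, {η, θ, ι} × {67, 68}, {θ, ι} × {66, 67, 68}, {η, θ, ι} × {66, 67, 68}}; |τ_{X×Y}| = 216.

Enumerate products U × V with U ∈ τ_X, V ∈ τ_Y (deduplicated):
  ∅ × ∅ = {} (∅)
  {θ} × {66} = {(θ,66)}
  {θ} × {67} = {(θ,67)}
  {θ} × {68} = {(θ,68)}
  {ι} × {66} = {(ι,66)}
  {ι} × {67} = {(ι,67)}
  {ι} × {68} = {(ι,68)}
  {η, ι} × {66} = {(η,66), (ι,66)}
  {η, ι} × {67} = {(η,67), (ι,67)}
  {η, ι} × {68} = {(η,68), (ι,68)}
  {θ} × {66, 67} = {(θ,66), (θ,67)}
  {θ} × {66, 68} = {(θ,66), (θ,68)}
  {θ, ι} × {66} = {(θ,66), (ι,66)}
  {θ} × {67, 68} = {(θ,67), (θ,68)}
  {θ, ι} × {67} = {(θ,67), (ι,67)}
  {θ, ι} × {68} = {(θ,68), (ι,68)}
  {ι} × {66, 67} = {(ι,66), (ι,67)}
  {ι} × {66, 68} = {(ι,66), (ι,68)}
  {ι} × {67, 68} = {(ι,67), (ι,68)}
  {η, θ, ι} × {66} = {(η,66), (θ,66), (ι,66)}
  {η, θ, ι} × {67} = {(η,67), (θ,67), (ι,67)}
  {η, θ, ι} × {68} = {(η,68), (θ,68), (ι,68)}
  {θ} × {66, 67, 68} = {(θ,66), (θ,67), (θ,68)}
  {ι} × {66, 67, 68} = {(ι,66), (ι,67), (ι,68)}
  {η, ι} × {66, 67} = {(η,66), (η,67), (ι,66), (ι,67)}
  {η, ι} × {66, 68} = {(η,66), (η,68), (ι,66), (ι,68)}
  {η, ι} × {67, 68} = {(η,67), (η,68), (ι,67), (ι,68)}
  {θ, ι} × {66, 67} = {(θ,66), (θ,67), (ι,66), (ι,67)}
  {θ, ι} × {66, 68} = {(θ,66), (θ,68), (ι,66), (ι,68)}
  {θ, ι} × {67, 68} = {(θ,67), (θ,68), (ι,67), (ι,68)}
  {η, ι} × {66, 67, 68} = {(η,66), (η,67), (η,68), (ι,66), (ι,67), (ι,68)}
  {η, θ, ι} × {66, 67} = {(η,66), (η,67), (θ,66), (θ,67), (ι,66), (ι,67)}
  {η, θ, ι} × {66, 68} = {(η,66), (η,68), (θ,66), (θ,68), (ι,66), (ι,68)}
  {η, θ, ι} × {67, 68} = {(η,67), (η,68), (θ,67), (θ,68), (ι,67), (ι,68)}
  {θ, ι} × {66, 67, 68} = {(θ,66), (θ,67), (θ,68), (ι,66), (ι,67), (ι,68)}
  {η, θ, ι} × {66, 67, 68} = {(η,66), (η,67), (η,68), (θ,66), (θ,67), (θ,68), (ι,66), (ι,67), (ι,68)}
These 36 distinct sets form the basis B.
Close under arbitrary unions to get τ_{X×Y}; counting gives |τ_{X×Y}| = 216.


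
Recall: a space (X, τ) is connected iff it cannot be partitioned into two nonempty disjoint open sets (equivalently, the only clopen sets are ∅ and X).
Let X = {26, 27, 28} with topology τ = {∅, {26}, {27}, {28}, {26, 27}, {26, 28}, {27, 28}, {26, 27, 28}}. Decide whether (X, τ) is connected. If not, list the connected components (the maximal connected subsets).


(X, τ) is disconnected; components = [{26}, {27}, {28}].

Find clopen sets (U ∈ τ with X ∖ U ∈ τ):
  U = ∅, X ∖ U = {26, 27, 28} — both open, so U is clopen.
  U = {26}, X ∖ U = {27, 28} — both open, so U is clopen.
  U = {27}, X ∖ U = {26, 28} — both open, so U is clopen.
  U = {28}, X ∖ U = {26, 27} — both open, so U is clopen.
  U = {26, 27}, X ∖ U = {28} — both open, so U is clopen.
  U = {26, 28}, X ∖ U = {27} — both open, so U is clopen.
  U = {27, 28}, X ∖ U = {26} — both open, so U is clopen.
  U = {26, 27, 28}, X ∖ U = ∅ — both open, so U is clopen.
Nontrivial clopen(s) exist: e.g. {27}. So (X, τ) is disconnected.
Compute connected components by grouping points that agree on all clopens:
  component: {26}
  component: {27}
  component: {28}


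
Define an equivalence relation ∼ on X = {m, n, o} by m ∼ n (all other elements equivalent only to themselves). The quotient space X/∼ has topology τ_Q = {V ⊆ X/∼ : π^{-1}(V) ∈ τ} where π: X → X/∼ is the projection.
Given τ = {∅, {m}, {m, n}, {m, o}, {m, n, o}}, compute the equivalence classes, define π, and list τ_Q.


X/∼ = {[m=n], [o]}; |τ_Q| = 3.

Equivalence classes: [m=n], [o].
Quotient map π: X → X/∼ sends m ↦ [m=n], n ↦ [m=n], o ↦ [o].
For each subset V ⊆ X/∼, compute π^{-1}(V) ⊆ X and check whether π^{-1}(V) ∈ τ. V is open in τ_Q iff π^{-1}(V) ∈ τ.
  V = {}: π^{-1}(V) = ∅ ∈ τ ✓.
  V = {[m=n]}: π^{-1}(V) = {m, n} ∈ τ ✓.
  V = {[o]}: π^{-1}(V) = {o} ∉ τ ✗.
  V = {[m=n], [o]}: π^{-1}(V) = {m, n, o} ∈ τ ✓.
Open sets in the quotient: τ_Q = {{}, {[m=n]}, {[m=n], [o]}} (3 elements).


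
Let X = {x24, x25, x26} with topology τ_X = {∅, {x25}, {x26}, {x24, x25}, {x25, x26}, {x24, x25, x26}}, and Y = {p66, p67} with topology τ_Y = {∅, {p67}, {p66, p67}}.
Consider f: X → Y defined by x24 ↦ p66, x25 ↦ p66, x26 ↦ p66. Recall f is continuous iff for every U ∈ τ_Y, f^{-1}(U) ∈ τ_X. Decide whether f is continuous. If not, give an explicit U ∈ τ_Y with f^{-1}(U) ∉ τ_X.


f IS continuous.

Compute f^{-1}(U) for each U ∈ τ_Y:
  U = ∅: f^{-1}(U) = ∅ ∈ τ_X ✓.
  U = {p67}: f^{-1}(U) = ∅ ∈ τ_X ✓.
  U = {p66, p67}: f^{-1}(U) = {x24, x25, x26} ∈ τ_X ✓.
Every preimage lies in τ_X, so f IS continuous.


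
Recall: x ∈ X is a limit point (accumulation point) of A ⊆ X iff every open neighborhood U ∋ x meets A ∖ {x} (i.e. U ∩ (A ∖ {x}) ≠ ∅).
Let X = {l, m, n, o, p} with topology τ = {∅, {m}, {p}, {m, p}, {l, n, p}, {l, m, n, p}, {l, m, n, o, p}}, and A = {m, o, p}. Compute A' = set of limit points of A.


A' = {l, n, o}

For each x ∈ X, list the open sets U ∈ τ with x ∈ U, then check whether U ∩ (A ∖ {x}) ≠ ∅ for every such U.
  x = l: opens ∋ x are {l, n, p}, {l, m, n, p}, {l, m, n, o, p}; each meets A ∖ {l}, so x IS a limit point.
  x = m: open {m} ∋ x has {m} ∩ (A ∖ {m}) = ∅, so x is NOT a limit point.
  x = n: opens ∋ x are {l, n, p}, {l, m, n, p}, {l, m, n, o, p}; each meets A ∖ {n}, so x IS a limit point.
  x = o: opens ∋ x are {l, m, n, o, p}; each meets A ∖ {o}, so x IS a limit point.
  x = p: open {p} ∋ x has {p} ∩ (A ∖ {p}) = ∅, so x is NOT a limit point.
Collecting: A' = {l, n, o}.


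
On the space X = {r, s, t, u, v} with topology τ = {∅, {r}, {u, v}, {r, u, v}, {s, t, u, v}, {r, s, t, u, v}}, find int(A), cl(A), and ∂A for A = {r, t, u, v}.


int(A) = {r, u, v}, cl(A) = {r, s, t, u, v}, ∂A = {s, t}.

Closed sets in (X, τ) are complements of opens:
  closed(X, τ) = {∅, {r}, {s, t}, {r, s, t}, {s, t, u, v}, {r, s, t, u, v}}.
int(A) = ⋃ {U ∈ τ : U ⊆ A}. Opens contained in A: ∅, {r}, {u, v}, {r, u, v}.
Taking the union of these: int(A) = {r, u, v}.
cl(A) = ⋂ {C closed : A ⊆ C}. Closed sets containing A: {r, s, t, u, v}.
Intersecting these: cl(A) = {r, s, t, u, v}.
∂A = cl(A) ∖ int(A) = {r, s, t, u, v} ∖ {r, u, v} = {s, t}.


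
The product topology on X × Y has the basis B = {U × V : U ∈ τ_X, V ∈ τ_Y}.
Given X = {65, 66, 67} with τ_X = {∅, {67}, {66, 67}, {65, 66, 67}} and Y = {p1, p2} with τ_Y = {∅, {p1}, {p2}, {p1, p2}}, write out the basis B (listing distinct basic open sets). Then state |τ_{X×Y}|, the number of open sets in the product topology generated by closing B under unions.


Basis B = {∅ × ∅, {67} × {p1}, {67} × {p2}, {66, 67} × {p1}, {66, 67} × {p2}, {67} × {p1, p2}, {65, 66, 67} × {p1}, {65, 66, 67} × {p2}, {66, 67} × {p1, p2}, {65, 66, 67} × {p1, p2}}; |τ_{X×Y}| = 16.

Enumerate products U × V with U ∈ τ_X, V ∈ τ_Y (deduplicated):
  ∅ × ∅ = {} (∅)
  {67} × {p1} = {(67,p1)}
  {67} × {p2} = {(67,p2)}
  {66, 67} × {p1} = {(66,p1), (67,p1)}
  {66, 67} × {p2} = {(66,p2), (67,p2)}
  {67} × {p1, p2} = {(67,p1), (67,p2)}
  {65, 66, 67} × {p1} = {(65,p1), (66,p1), (67,p1)}
  {65, 66, 67} × {p2} = {(65,p2), (66,p2), (67,p2)}
  {66, 67} × {p1, p2} = {(66,p1), (66,p2), (67,p1), (67,p2)}
  {65, 66, 67} × {p1, p2} = {(65,p1), (65,p2), (66,p1), (66,p2), (67,p1), (67,p2)}
These 10 distinct sets form the basis B.
Close under arbitrary unions to get τ_{X×Y}; counting gives |τ_{X×Y}| = 16.


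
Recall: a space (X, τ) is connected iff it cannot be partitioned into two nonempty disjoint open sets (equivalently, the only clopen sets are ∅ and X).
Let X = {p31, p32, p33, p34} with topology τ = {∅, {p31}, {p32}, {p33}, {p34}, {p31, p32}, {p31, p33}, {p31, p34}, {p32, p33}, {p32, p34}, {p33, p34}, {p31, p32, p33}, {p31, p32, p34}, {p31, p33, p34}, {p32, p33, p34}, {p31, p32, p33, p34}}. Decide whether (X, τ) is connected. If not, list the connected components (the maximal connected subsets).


(X, τ) is disconnected; components = [{p31}, {p32}, {p33}, {p34}].

Find clopen sets (U ∈ τ with X ∖ U ∈ τ):
  U = ∅, X ∖ U = {p31, p32, p33, p34} — both open, so U is clopen.
  U = {p31}, X ∖ U = {p32, p33, p34} — both open, so U is clopen.
  U = {p32}, X ∖ U = {p31, p33, p34} — both open, so U is clopen.
  U = {p33}, X ∖ U = {p31, p32, p34} — both open, so U is clopen.
  U = {p34}, X ∖ U = {p31, p32, p33} — both open, so U is clopen.
  U = {p31, p32}, X ∖ U = {p33, p34} — both open, so U is clopen.
  U = {p31, p33}, X ∖ U = {p32, p34} — both open, so U is clopen.
  U = {p31, p34}, X ∖ U = {p32, p33} — both open, so U is clopen.
  U = {p32, p33}, X ∖ U = {p31, p34} — both open, so U is clopen.
  U = {p32, p34}, X ∖ U = {p31, p33} — both open, so U is clopen.
  U = {p33, p34}, X ∖ U = {p31, p32} — both open, so U is clopen.
  U = {p31, p32, p33}, X ∖ U = {p34} — both open, so U is clopen.
  U = {p31, p32, p34}, X ∖ U = {p33} — both open, so U is clopen.
  U = {p31, p33, p34}, X ∖ U = {p32} — both open, so U is clopen.
  U = {p32, p33, p34}, X ∖ U = {p31} — both open, so U is clopen.
  U = {p31, p32, p33, p34}, X ∖ U = ∅ — both open, so U is clopen.
Nontrivial clopen(s) exist: e.g. {p34}. So (X, τ) is disconnected.
Compute connected components by grouping points that agree on all clopens:
  component: {p31}
  component: {p32}
  component: {p33}
  component: {p34}


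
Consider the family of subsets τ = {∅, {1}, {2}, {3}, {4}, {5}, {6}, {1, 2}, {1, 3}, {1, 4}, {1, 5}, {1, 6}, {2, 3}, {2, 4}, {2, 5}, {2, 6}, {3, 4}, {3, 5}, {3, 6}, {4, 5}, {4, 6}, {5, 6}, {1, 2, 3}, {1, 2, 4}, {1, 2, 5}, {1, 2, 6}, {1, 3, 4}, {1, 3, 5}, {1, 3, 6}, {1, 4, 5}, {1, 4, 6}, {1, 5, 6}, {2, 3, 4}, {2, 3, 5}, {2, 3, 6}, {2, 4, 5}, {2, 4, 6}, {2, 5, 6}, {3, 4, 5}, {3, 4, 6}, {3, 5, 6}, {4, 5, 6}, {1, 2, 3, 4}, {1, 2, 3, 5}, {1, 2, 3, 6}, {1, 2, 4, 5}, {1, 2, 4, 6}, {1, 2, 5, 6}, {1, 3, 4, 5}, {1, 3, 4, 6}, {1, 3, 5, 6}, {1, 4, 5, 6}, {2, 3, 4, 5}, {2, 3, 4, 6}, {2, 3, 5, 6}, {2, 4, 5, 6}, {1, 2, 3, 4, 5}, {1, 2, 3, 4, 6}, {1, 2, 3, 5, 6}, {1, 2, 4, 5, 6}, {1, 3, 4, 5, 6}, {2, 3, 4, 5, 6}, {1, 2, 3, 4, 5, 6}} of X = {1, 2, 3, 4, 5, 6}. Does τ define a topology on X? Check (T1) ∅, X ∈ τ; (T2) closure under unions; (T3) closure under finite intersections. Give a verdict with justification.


τ is NOT a topology on X.

Axiom (T1): ∅ ∈ τ? Yes; X ∈ τ? Yes.
Axiom (T2/T3): check pairwise unions and intersections of members of τ.
Counterexample for (T2): {3} ∪ {4, 5, 6} = {3, 4, 5, 6} ∉ τ. Therefore τ is NOT a topology.


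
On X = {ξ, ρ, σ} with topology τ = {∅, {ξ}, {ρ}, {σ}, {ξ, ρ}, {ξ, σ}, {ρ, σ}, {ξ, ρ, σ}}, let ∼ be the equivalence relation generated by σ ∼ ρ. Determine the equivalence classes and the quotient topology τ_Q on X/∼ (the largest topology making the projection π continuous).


X/∼ = {[ξ], [ρ=σ]}; |τ_Q| = 4.

Equivalence classes: [ξ], [ρ=σ].
Quotient map π: X → X/∼ sends ξ ↦ [ξ], ρ ↦ [ρ=σ], σ ↦ [ρ=σ].
For each subset V ⊆ X/∼, compute π^{-1}(V) ⊆ X and check whether π^{-1}(V) ∈ τ. V is open in τ_Q iff π^{-1}(V) ∈ τ.
  V = {}: π^{-1}(V) = ∅ ∈ τ ✓.
  V = {[ξ]}: π^{-1}(V) = {ξ} ∈ τ ✓.
  V = {[ρ=σ]}: π^{-1}(V) = {ρ, σ} ∈ τ ✓.
  V = {[ξ], [ρ=σ]}: π^{-1}(V) = {ξ, ρ, σ} ∈ τ ✓.
Open sets in the quotient: τ_Q = {{}, {[ξ]}, {[ρ=σ]}, {[ξ], [ρ=σ]}} (4 elements).


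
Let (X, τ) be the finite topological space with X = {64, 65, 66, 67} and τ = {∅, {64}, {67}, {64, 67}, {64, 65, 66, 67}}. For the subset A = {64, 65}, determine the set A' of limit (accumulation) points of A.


A' = {65, 66}

For each x ∈ X, list the open sets U ∈ τ with x ∈ U, then check whether U ∩ (A ∖ {x}) ≠ ∅ for every such U.
  x = 64: open {64} ∋ x has {64} ∩ (A ∖ {64}) = ∅, so x is NOT a limit point.
  x = 65: opens ∋ x are {64, 65, 66, 67}; each meets A ∖ {65}, so x IS a limit point.
  x = 66: opens ∋ x are {64, 65, 66, 67}; each meets A ∖ {66}, so x IS a limit point.
  x = 67: open {67} ∋ x has {67} ∩ (A ∖ {67}) = ∅, so x is NOT a limit point.
Collecting: A' = {65, 66}.


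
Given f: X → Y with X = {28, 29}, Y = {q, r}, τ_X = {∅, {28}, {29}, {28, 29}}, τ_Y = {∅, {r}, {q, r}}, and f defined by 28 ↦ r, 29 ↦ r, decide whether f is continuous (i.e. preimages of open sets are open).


f IS continuous.

Compute f^{-1}(U) for each U ∈ τ_Y:
  U = ∅: f^{-1}(U) = ∅ ∈ τ_X ✓.
  U = {r}: f^{-1}(U) = {28, 29} ∈ τ_X ✓.
  U = {q, r}: f^{-1}(U) = {28, 29} ∈ τ_X ✓.
Every preimage lies in τ_X, so f IS continuous.


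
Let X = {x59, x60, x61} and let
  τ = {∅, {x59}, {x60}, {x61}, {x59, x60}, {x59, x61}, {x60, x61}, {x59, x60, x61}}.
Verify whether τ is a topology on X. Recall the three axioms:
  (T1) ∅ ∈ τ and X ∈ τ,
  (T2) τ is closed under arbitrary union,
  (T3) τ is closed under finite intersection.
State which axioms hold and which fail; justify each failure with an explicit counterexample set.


τ IS a topology on X.

Axiom (T1): ∅ ∈ τ? Yes; X ∈ τ? Yes.
Axiom (T2/T3): check pairwise unions and intersections of members of τ.
All pairwise intersections and unions checked — each lies in τ. Therefore τ satisfies (T1), (T2), (T3): it IS a topology on X.


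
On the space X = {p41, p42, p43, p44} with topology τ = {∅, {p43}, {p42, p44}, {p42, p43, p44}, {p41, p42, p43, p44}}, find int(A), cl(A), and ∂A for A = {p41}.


int(A) = ∅, cl(A) = {p41}, ∂A = {p41}.

Closed sets in (X, τ) are complements of opens:
  closed(X, τ) = {∅, {p41}, {p41, p43}, {p41, p42, p44}, {p41, p42, p43, p44}}.
int(A) = ⋃ {U ∈ τ : U ⊆ A}. Opens contained in A: ∅.
Taking the union of these: int(A) = ∅.
cl(A) = ⋂ {C closed : A ⊆ C}. Closed sets containing A: {p41}, {p41, p43}, {p41, p42, p44}, {p41, p42, p43, p44}.
Intersecting these: cl(A) = {p41}.
∂A = cl(A) ∖ int(A) = {p41} ∖ ∅ = {p41}.


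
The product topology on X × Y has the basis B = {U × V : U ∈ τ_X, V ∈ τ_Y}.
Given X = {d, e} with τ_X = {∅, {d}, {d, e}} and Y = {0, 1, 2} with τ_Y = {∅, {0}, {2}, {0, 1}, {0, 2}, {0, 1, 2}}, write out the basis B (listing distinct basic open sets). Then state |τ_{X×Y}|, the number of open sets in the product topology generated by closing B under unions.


Basis B = {∅ × ∅, {d} × {0}, {d} × {2}, {d} × {0, 1}, {d} × {0, 2}, {d, e} × {0}, {d, e} × {2}, {d} × {0, 1, 2}, {d, e} × {0, 1}, {d, e} × {0, 2}, {d, e} × {0, 1, 2}}; |τ_{X×Y}| = 18.

Enumerate products U × V with U ∈ τ_X, V ∈ τ_Y (deduplicated):
  ∅ × ∅ = {} (∅)
  {d} × {0} = {(d,0)}
  {d} × {2} = {(d,2)}
  {d} × {0, 1} = {(d,0), (d,1)}
  {d} × {0, 2} = {(d,0), (d,2)}
  {d, e} × {0} = {(d,0), (e,0)}
  {d, e} × {2} = {(d,2), (e,2)}
  {d} × {0, 1, 2} = {(d,0), (d,1), (d,2)}
  {d, e} × {0, 1} = {(d,0), (d,1), (e,0), (e,1)}
  {d, e} × {0, 2} = {(d,0), (d,2), (e,0), (e,2)}
  {d, e} × {0, 1, 2} = {(d,0), (d,1), (d,2), (e,0), (e,1), (e,2)}
These 11 distinct sets form the basis B.
Close under arbitrary unions to get τ_{X×Y}; counting gives |τ_{X×Y}| = 18.


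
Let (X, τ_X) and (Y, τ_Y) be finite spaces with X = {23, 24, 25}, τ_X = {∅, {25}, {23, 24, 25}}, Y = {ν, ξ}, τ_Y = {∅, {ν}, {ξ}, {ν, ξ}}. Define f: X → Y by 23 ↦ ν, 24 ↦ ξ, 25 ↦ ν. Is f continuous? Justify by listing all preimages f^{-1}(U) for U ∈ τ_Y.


f is NOT continuous.

Compute f^{-1}(U) for each U ∈ τ_Y:
  U = ∅: f^{-1}(U) = ∅ ∈ τ_X ✓.
  U = {ν}: f^{-1}(U) = {23, 25} ∉ τ_X ✗.
  U = {ξ}: f^{-1}(U) = {24} ∉ τ_X ✗.
  U = {ν, ξ}: f^{-1}(U) = {23, 24, 25} ∈ τ_X ✓.
Found U = {ν} with f^{-1}(U) = {23, 25} not in τ_X. Therefore f is NOT continuous.


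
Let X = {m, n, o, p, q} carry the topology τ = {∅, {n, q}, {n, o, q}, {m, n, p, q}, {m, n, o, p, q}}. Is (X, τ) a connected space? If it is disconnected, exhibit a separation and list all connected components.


(X, τ) is connected.

Find clopen sets (U ∈ τ with X ∖ U ∈ τ):
  U = ∅, X ∖ U = {m, n, o, p, q} — both open, so U is clopen.
  U = {m, n, o, p, q}, X ∖ U = ∅ — both open, so U is clopen.
Only trivial clopens (∅ and X) exist, so (X, τ) is connected.
Compute connected components by grouping points that agree on all clopens:
  component: {m, n, o, p, q}


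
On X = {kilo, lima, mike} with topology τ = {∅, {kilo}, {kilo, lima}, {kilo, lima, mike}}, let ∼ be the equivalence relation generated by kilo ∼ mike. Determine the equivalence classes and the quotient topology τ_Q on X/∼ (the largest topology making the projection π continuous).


X/∼ = {[kilo=mike], [lima]}; |τ_Q| = 2.

Equivalence classes: [kilo=mike], [lima].
Quotient map π: X → X/∼ sends kilo ↦ [kilo=mike], lima ↦ [lima], mike ↦ [kilo=mike].
For each subset V ⊆ X/∼, compute π^{-1}(V) ⊆ X and check whether π^{-1}(V) ∈ τ. V is open in τ_Q iff π^{-1}(V) ∈ τ.
  V = {}: π^{-1}(V) = ∅ ∈ τ ✓.
  V = {[kilo=mike]}: π^{-1}(V) = {kilo, mike} ∉ τ ✗.
  V = {[lima]}: π^{-1}(V) = {lima} ∉ τ ✗.
  V = {[kilo=mike], [lima]}: π^{-1}(V) = {kilo, lima, mike} ∈ τ ✓.
Open sets in the quotient: τ_Q = {{}, {[kilo=mike], [lima]}} (2 elements).


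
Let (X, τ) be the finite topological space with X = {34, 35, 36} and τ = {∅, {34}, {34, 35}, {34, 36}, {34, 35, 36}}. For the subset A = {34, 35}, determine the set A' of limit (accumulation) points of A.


A' = {35, 36}

For each x ∈ X, list the open sets U ∈ τ with x ∈ U, then check whether U ∩ (A ∖ {x}) ≠ ∅ for every such U.
  x = 34: open {34} ∋ x has {34} ∩ (A ∖ {34}) = ∅, so x is NOT a limit point.
  x = 35: opens ∋ x are {34, 35}, {34, 35, 36}; each meets A ∖ {35}, so x IS a limit point.
  x = 36: opens ∋ x are {34, 36}, {34, 35, 36}; each meets A ∖ {36}, so x IS a limit point.
Collecting: A' = {35, 36}.


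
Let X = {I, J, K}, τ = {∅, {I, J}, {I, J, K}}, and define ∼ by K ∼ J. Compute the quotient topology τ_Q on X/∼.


X/∼ = {[I], [J=K]}; |τ_Q| = 2.

Equivalence classes: [I], [J=K].
Quotient map π: X → X/∼ sends I ↦ [I], J ↦ [J=K], K ↦ [J=K].
For each subset V ⊆ X/∼, compute π^{-1}(V) ⊆ X and check whether π^{-1}(V) ∈ τ. V is open in τ_Q iff π^{-1}(V) ∈ τ.
  V = {}: π^{-1}(V) = ∅ ∈ τ ✓.
  V = {[I]}: π^{-1}(V) = {I} ∉ τ ✗.
  V = {[J=K]}: π^{-1}(V) = {J, K} ∉ τ ✗.
  V = {[I], [J=K]}: π^{-1}(V) = {I, J, K} ∈ τ ✓.
Open sets in the quotient: τ_Q = {{}, {[I], [J=K]}} (2 elements).


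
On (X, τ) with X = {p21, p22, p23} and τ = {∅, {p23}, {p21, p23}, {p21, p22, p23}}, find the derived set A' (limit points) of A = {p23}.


A' = {p21, p22}

For each x ∈ X, list the open sets U ∈ τ with x ∈ U, then check whether U ∩ (A ∖ {x}) ≠ ∅ for every such U.
  x = p21: opens ∋ x are {p21, p23}, {p21, p22, p23}; each meets A ∖ {p21}, so x IS a limit point.
  x = p22: opens ∋ x are {p21, p22, p23}; each meets A ∖ {p22}, so x IS a limit point.
  x = p23: open {p23} ∋ x has {p23} ∩ (A ∖ {p23}) = ∅, so x is NOT a limit point.
Collecting: A' = {p21, p22}.


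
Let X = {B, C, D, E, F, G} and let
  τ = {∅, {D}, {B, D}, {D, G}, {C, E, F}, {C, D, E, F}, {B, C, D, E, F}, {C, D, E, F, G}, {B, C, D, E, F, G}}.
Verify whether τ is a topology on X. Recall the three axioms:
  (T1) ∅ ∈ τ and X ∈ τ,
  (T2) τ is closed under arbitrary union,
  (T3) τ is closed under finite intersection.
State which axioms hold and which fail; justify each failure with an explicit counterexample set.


τ is NOT a topology on X.

Axiom (T1): ∅ ∈ τ? Yes; X ∈ τ? Yes.
Axiom (T2/T3): check pairwise unions and intersections of members of τ.
Counterexample for (T2): {B, D} ∪ {D, G} = {B, D, G} ∉ τ. Therefore τ is NOT a topology.


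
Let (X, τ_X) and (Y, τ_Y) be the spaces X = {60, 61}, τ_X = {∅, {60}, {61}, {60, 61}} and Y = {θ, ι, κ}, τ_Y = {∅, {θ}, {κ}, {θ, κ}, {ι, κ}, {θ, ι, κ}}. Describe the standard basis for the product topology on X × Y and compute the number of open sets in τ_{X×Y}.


Basis B = {∅ × ∅, {60} × {θ}, {60} × {κ}, {61} × {θ}, {61} × {κ}, {60} × {θ, κ}, {60, 61} × {θ}, {60} × {ι, κ}, {60, 61} × {κ}, {61} × {θ, κ}, {61} × {ι, κ}, {60} × {θ, ι, κ}, {61} × {θ, ι, κ}, {60, 61} × {θ, κ}, {60, 61} × {ι, κ}, {60, 61} × {θ, ι, κ}}; |τ_{X×Y}| = 36.

Enumerate products U × V with U ∈ τ_X, V ∈ τ_Y (deduplicated):
  ∅ × ∅ = {} (∅)
  {60} × {θ} = {(60,θ)}
  {60} × {κ} = {(60,κ)}
  {61} × {θ} = {(61,θ)}
  {61} × {κ} = {(61,κ)}
  {60} × {θ, κ} = {(60,θ), (60,κ)}
  {60, 61} × {θ} = {(60,θ), (61,θ)}
  {60} × {ι, κ} = {(60,ι), (60,κ)}
  {60, 61} × {κ} = {(60,κ), (61,κ)}
  {61} × {θ, κ} = {(61,θ), (61,κ)}
  {61} × {ι, κ} = {(61,ι), (61,κ)}
  {60} × {θ, ι, κ} = {(60,θ), (60,ι), (60,κ)}
  {61} × {θ, ι, κ} = {(61,θ), (61,ι), (61,κ)}
  {60, 61} × {θ, κ} = {(60,θ), (60,κ), (61,θ), (61,κ)}
  {60, 61} × {ι, κ} = {(60,ι), (60,κ), (61,ι), (61,κ)}
  {60, 61} × {θ, ι, κ} = {(60,θ), (60,ι), (60,κ), (61,θ), (61,ι), (61,κ)}
These 16 distinct sets form the basis B.
Close under arbitrary unions to get τ_{X×Y}; counting gives |τ_{X×Y}| = 36.


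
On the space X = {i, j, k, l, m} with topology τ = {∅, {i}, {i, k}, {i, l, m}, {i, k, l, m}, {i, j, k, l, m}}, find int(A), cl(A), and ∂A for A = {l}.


int(A) = ∅, cl(A) = {j, l, m}, ∂A = {j, l, m}.

Closed sets in (X, τ) are complements of opens:
  closed(X, τ) = {∅, {j}, {j, k}, {j, l, m}, {j, k, l, m}, {i, j, k, l, m}}.
int(A) = ⋃ {U ∈ τ : U ⊆ A}. Opens contained in A: ∅.
Taking the union of these: int(A) = ∅.
cl(A) = ⋂ {C closed : A ⊆ C}. Closed sets containing A: {j, l, m}, {j, k, l, m}, {i, j, k, l, m}.
Intersecting these: cl(A) = {j, l, m}.
∂A = cl(A) ∖ int(A) = {j, l, m} ∖ ∅ = {j, l, m}.


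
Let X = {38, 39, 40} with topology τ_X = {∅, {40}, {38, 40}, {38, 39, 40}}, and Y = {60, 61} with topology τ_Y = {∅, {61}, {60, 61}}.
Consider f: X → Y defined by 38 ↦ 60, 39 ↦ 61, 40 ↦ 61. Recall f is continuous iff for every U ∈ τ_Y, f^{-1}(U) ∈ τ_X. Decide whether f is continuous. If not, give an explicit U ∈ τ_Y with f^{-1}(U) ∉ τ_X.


f is NOT continuous.

Compute f^{-1}(U) for each U ∈ τ_Y:
  U = ∅: f^{-1}(U) = ∅ ∈ τ_X ✓.
  U = {61}: f^{-1}(U) = {39, 40} ∉ τ_X ✗.
  U = {60, 61}: f^{-1}(U) = {38, 39, 40} ∈ τ_X ✓.
Found U = {61} with f^{-1}(U) = {39, 40} not in τ_X. Therefore f is NOT continuous.


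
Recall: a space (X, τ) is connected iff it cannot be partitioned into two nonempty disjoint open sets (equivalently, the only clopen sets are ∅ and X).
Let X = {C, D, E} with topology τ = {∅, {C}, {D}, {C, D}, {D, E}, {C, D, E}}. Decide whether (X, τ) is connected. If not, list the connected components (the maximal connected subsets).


(X, τ) is disconnected; components = [{C}, {D, E}].

Find clopen sets (U ∈ τ with X ∖ U ∈ τ):
  U = ∅, X ∖ U = {C, D, E} — both open, so U is clopen.
  U = {C}, X ∖ U = {D, E} — both open, so U is clopen.
  U = {D, E}, X ∖ U = {C} — both open, so U is clopen.
  U = {C, D, E}, X ∖ U = ∅ — both open, so U is clopen.
Nontrivial clopen(s) exist: e.g. {C}. So (X, τ) is disconnected.
Compute connected components by grouping points that agree on all clopens:
  component: {C}
  component: {D, E}


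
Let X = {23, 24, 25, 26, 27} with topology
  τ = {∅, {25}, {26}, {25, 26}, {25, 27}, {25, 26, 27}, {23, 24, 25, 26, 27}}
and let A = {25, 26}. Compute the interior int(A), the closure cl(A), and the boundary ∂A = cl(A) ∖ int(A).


int(A) = {25, 26}, cl(A) = {23, 24, 25, 26, 27}, ∂A = {23, 24, 27}.

Closed sets in (X, τ) are complements of opens:
  closed(X, τ) = {∅, {23, 24}, {23, 24, 26}, {23, 24, 27}, {23, 24, 25, 27}, {23, 24, 26, 27}, {23, 24, 25, 26, 27}}.
int(A) = ⋃ {U ∈ τ : U ⊆ A}. Opens contained in A: ∅, {25}, {26}, {25, 26}.
Taking the union of these: int(A) = {25, 26}.
cl(A) = ⋂ {C closed : A ⊆ C}. Closed sets containing A: {23, 24, 25, 26, 27}.
Intersecting these: cl(A) = {23, 24, 25, 26, 27}.
∂A = cl(A) ∖ int(A) = {23, 24, 25, 26, 27} ∖ {25, 26} = {23, 24, 27}.


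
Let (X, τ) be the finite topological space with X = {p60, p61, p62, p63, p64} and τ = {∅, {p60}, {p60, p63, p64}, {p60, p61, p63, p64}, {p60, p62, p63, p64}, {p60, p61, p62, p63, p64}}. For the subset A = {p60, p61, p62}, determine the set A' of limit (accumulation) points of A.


A' = {p61, p62, p63, p64}

For each x ∈ X, list the open sets U ∈ τ with x ∈ U, then check whether U ∩ (A ∖ {x}) ≠ ∅ for every such U.
  x = p60: open {p60} ∋ x has {p60} ∩ (A ∖ {p60}) = ∅, so x is NOT a limit point.
  x = p61: opens ∋ x are {p60, p61, p63, p64}, {p60, p61, p62, p63, p64}; each meets A ∖ {p61}, so x IS a limit point.
  x = p62: opens ∋ x are {p60, p62, p63, p64}, {p60, p61, p62, p63, p64}; each meets A ∖ {p62}, so x IS a limit point.
  x = p63: opens ∋ x are {p60, p63, p64}, {p60, p61, p63, p64}, {p60, p62, p63, p64}, {p60, p61, p62, p63, p64}; each meets A ∖ {p63}, so x IS a limit point.
  x = p64: opens ∋ x are {p60, p63, p64}, {p60, p61, p63, p64}, {p60, p62, p63, p64}, {p60, p61, p62, p63, p64}; each meets A ∖ {p64}, so x IS a limit point.
Collecting: A' = {p61, p62, p63, p64}.


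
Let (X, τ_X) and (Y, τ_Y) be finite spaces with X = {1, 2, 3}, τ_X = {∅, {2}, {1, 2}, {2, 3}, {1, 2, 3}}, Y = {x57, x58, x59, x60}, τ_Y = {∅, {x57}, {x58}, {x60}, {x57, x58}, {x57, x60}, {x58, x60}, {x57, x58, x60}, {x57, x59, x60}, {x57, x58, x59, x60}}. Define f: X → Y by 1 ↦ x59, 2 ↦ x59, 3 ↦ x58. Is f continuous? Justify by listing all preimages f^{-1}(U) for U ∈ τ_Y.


f is NOT continuous.

Compute f^{-1}(U) for each U ∈ τ_Y:
  U = ∅: f^{-1}(U) = ∅ ∈ τ_X ✓.
  U = {x57}: f^{-1}(U) = ∅ ∈ τ_X ✓.
  U = {x58}: f^{-1}(U) = {3} ∉ τ_X ✗.
  U = {x60}: f^{-1}(U) = ∅ ∈ τ_X ✓.
  U = {x57, x58}: f^{-1}(U) = {3} ∉ τ_X ✗.
  U = {x57, x60}: f^{-1}(U) = ∅ ∈ τ_X ✓.
  U = {x58, x60}: f^{-1}(U) = {3} ∉ τ_X ✗.
  U = {x57, x58, x60}: f^{-1}(U) = {3} ∉ τ_X ✗.
  U = {x57, x59, x60}: f^{-1}(U) = {1, 2} ∈ τ_X ✓.
  U = {x57, x58, x59, x60}: f^{-1}(U) = {1, 2, 3} ∈ τ_X ✓.
Found U = {x58} with f^{-1}(U) = {3} not in τ_X. Therefore f is NOT continuous.


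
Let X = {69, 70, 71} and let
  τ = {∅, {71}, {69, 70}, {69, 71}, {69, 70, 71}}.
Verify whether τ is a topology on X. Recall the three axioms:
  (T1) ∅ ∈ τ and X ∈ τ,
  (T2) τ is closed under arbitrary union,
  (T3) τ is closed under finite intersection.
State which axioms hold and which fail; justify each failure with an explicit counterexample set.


τ is NOT a topology on X.

Axiom (T1): ∅ ∈ τ? Yes; X ∈ τ? Yes.
Axiom (T2/T3): check pairwise unions and intersections of members of τ.
Counterexample for (T3): {69, 70} ∩ {69, 71} = {69} ∉ τ. Therefore τ is NOT a topology.


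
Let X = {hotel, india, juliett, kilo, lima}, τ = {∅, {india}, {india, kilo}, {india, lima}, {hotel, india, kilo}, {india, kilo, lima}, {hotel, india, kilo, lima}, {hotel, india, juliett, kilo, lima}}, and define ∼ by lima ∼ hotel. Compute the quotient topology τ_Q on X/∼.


X/∼ = {[hotel=lima], [india], [juliett], [kilo]}; |τ_Q| = 5.

Equivalence classes: [hotel=lima], [india], [juliett], [kilo].
Quotient map π: X → X/∼ sends hotel ↦ [hotel=lima], india ↦ [india], juliett ↦ [juliett], kilo ↦ [kilo], lima ↦ [hotel=lima].
For each subset V ⊆ X/∼, compute π^{-1}(V) ⊆ X and check whether π^{-1}(V) ∈ τ. V is open in τ_Q iff π^{-1}(V) ∈ τ.
  V = {}: π^{-1}(V) = ∅ ∈ τ ✓.
  V = {[hotel=lima]}: π^{-1}(V) = {hotel, lima} ∉ τ ✗.
  V = {[india]}: π^{-1}(V) = {india} ∈ τ ✓.
  V = {[hotel=lima], [india]}: π^{-1}(V) = {hotel, india, lima} ∉ τ ✗.
  V = {[juliett]}: π^{-1}(V) = {juliett} ∉ τ ✗.
  V = {[hotel=lima], [juliett]}: π^{-1}(V) = {hotel, juliett, lima} ∉ τ ✗.
  V = {[india], [juliett]}: π^{-1}(V) = {india, juliett} ∉ τ ✗.
  V = {[hotel=lima], [india], [juliett]}: π^{-1}(V) = {hotel, india, juliett, lima} ∉ τ ✗.
  V = {[kilo]}: π^{-1}(V) = {kilo} ∉ τ ✗.
  V = {[hotel=lima], [kilo]}: π^{-1}(V) = {hotel, kilo, lima} ∉ τ ✗.
  V = {[india], [kilo]}: π^{-1}(V) = {india, kilo} ∈ τ ✓.
  V = {[hotel=lima], [india], [kilo]}: π^{-1}(V) = {hotel, india, kilo, lima} ∈ τ ✓.
  V = {[juliett], [kilo]}: π^{-1}(V) = {juliett, kilo} ∉ τ ✗.
  V = {[hotel=lima], [juliett], [kilo]}: π^{-1}(V) = {hotel, juliett, kilo, lima} ∉ τ ✗.
  V = {[india], [juliett], [kilo]}: π^{-1}(V) = {india, juliett, kilo} ∉ τ ✗.
  V = {[hotel=lima], [india], [juliett], [kilo]}: π^{-1}(V) = {hotel, india, juliett, kilo, lima} ∈ τ ✓.
Open sets in the quotient: τ_Q = {{}, {[india]}, {[india], [kilo]}, {[hotel=lima], [india], [kilo]}, {[hotel=lima], [india], [juliett], [kilo]}} (5 elements).


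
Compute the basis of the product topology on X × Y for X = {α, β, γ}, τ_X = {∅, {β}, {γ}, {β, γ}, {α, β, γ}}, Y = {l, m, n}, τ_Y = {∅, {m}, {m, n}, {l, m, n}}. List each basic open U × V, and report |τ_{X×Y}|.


Basis B = {∅ × ∅, {β} × {m}, {γ} × {m}, {β} × {m, n}, {β, γ} × {m}, {γ} × {m, n}, {α, β, γ} × {m}, {β} × {l, m, n}, {γ} × {l, m, n}, {β, γ} × {m, n}, {α, β, γ} × {m, n}, {β, γ} × {l, m, n}, {α, β, γ} × {l, m, n}}; |τ_{X×Y}| = 30.

Enumerate products U × V with U ∈ τ_X, V ∈ τ_Y (deduplicated):
  ∅ × ∅ = {} (∅)
  {β} × {m} = {(β,m)}
  {γ} × {m} = {(γ,m)}
  {β} × {m, n} = {(β,m), (β,n)}
  {β, γ} × {m} = {(β,m), (γ,m)}
  {γ} × {m, n} = {(γ,m), (γ,n)}
  {α, β, γ} × {m} = {(α,m), (β,m), (γ,m)}
  {β} × {l, m, n} = {(β,l), (β,m), (β,n)}
  {γ} × {l, m, n} = {(γ,l), (γ,m), (γ,n)}
  {β, γ} × {m, n} = {(β,m), (β,n), (γ,m), (γ,n)}
  {α, β, γ} × {m, n} = {(α,m), (α,n), (β,m), (β,n), (γ,m), (γ,n)}
  {β, γ} × {l, m, n} = {(β,l), (β,m), (β,n), (γ,l), (γ,m), (γ,n)}
  {α, β, γ} × {l, m, n} = {(α,l), (α,m), (α,n), (β,l), (β,m), (β,n), (γ,l), (γ,m), (γ,n)}
These 13 distinct sets form the basis B.
Close under arbitrary unions to get τ_{X×Y}; counting gives |τ_{X×Y}| = 30.


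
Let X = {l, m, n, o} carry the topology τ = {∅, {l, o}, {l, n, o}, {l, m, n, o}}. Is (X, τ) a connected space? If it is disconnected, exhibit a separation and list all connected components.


(X, τ) is connected.

Find clopen sets (U ∈ τ with X ∖ U ∈ τ):
  U = ∅, X ∖ U = {l, m, n, o} — both open, so U is clopen.
  U = {l, m, n, o}, X ∖ U = ∅ — both open, so U is clopen.
Only trivial clopens (∅ and X) exist, so (X, τ) is connected.
Compute connected components by grouping points that agree on all clopens:
  component: {l, m, n, o}


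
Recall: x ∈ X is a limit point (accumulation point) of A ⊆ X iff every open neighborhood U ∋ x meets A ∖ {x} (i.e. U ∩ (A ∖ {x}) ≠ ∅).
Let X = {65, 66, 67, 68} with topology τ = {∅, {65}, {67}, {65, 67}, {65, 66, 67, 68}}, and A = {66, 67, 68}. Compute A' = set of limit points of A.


A' = {66, 68}

For each x ∈ X, list the open sets U ∈ τ with x ∈ U, then check whether U ∩ (A ∖ {x}) ≠ ∅ for every such U.
  x = 65: open {65} ∋ x has {65} ∩ (A ∖ {65}) = ∅, so x is NOT a limit point.
  x = 66: opens ∋ x are {65, 66, 67, 68}; each meets A ∖ {66}, so x IS a limit point.
  x = 67: open {67} ∋ x has {67} ∩ (A ∖ {67}) = ∅, so x is NOT a limit point.
  x = 68: opens ∋ x are {65, 66, 67, 68}; each meets A ∖ {68}, so x IS a limit point.
Collecting: A' = {66, 68}.


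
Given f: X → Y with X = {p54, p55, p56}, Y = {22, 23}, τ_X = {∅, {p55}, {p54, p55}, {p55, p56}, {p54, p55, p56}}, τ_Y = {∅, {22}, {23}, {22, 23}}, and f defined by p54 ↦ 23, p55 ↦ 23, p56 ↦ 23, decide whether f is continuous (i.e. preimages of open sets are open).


f IS continuous.

Compute f^{-1}(U) for each U ∈ τ_Y:
  U = ∅: f^{-1}(U) = ∅ ∈ τ_X ✓.
  U = {22}: f^{-1}(U) = ∅ ∈ τ_X ✓.
  U = {23}: f^{-1}(U) = {p54, p55, p56} ∈ τ_X ✓.
  U = {22, 23}: f^{-1}(U) = {p54, p55, p56} ∈ τ_X ✓.
Every preimage lies in τ_X, so f IS continuous.


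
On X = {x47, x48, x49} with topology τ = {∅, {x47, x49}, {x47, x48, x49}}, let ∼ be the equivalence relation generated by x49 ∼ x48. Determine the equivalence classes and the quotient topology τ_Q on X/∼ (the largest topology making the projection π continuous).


X/∼ = {[x47], [x48=x49]}; |τ_Q| = 2.

Equivalence classes: [x47], [x48=x49].
Quotient map π: X → X/∼ sends x47 ↦ [x47], x48 ↦ [x48=x49], x49 ↦ [x48=x49].
For each subset V ⊆ X/∼, compute π^{-1}(V) ⊆ X and check whether π^{-1}(V) ∈ τ. V is open in τ_Q iff π^{-1}(V) ∈ τ.
  V = {}: π^{-1}(V) = ∅ ∈ τ ✓.
  V = {[x47]}: π^{-1}(V) = {x47} ∉ τ ✗.
  V = {[x48=x49]}: π^{-1}(V) = {x48, x49} ∉ τ ✗.
  V = {[x47], [x48=x49]}: π^{-1}(V) = {x47, x48, x49} ∈ τ ✓.
Open sets in the quotient: τ_Q = {{}, {[x47], [x48=x49]}} (2 elements).


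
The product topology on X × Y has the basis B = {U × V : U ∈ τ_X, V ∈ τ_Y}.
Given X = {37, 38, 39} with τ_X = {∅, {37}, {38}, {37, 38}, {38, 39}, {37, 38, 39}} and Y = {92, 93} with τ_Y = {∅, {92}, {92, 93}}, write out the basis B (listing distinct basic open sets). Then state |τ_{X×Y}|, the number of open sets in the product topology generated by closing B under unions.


Basis B = {∅ × ∅, {37} × {92}, {38} × {92}, {37} × {92, 93}, {37, 38} × {92}, {38} × {92, 93}, {38, 39} × {92}, {37, 38, 39} × {92}, {37, 38} × {92, 93}, {38, 39} × {92, 93}, {37, 38, 39} × {92, 93}}; |τ_{X×Y}| = 18.

Enumerate products U × V with U ∈ τ_X, V ∈ τ_Y (deduplicated):
  ∅ × ∅ = {} (∅)
  {37} × {92} = {(37,92)}
  {38} × {92} = {(38,92)}
  {37} × {92, 93} = {(37,92), (37,93)}
  {37, 38} × {92} = {(37,92), (38,92)}
  {38} × {92, 93} = {(38,92), (38,93)}
  {38, 39} × {92} = {(38,92), (39,92)}
  {37, 38, 39} × {92} = {(37,92), (38,92), (39,92)}
  {37, 38} × {92, 93} = {(37,92), (37,93), (38,92), (38,93)}
  {38, 39} × {92, 93} = {(38,92), (38,93), (39,92), (39,93)}
  {37, 38, 39} × {92, 93} = {(37,92), (37,93), (38,92), (38,93), (39,92), (39,93)}
These 11 distinct sets form the basis B.
Close under arbitrary unions to get τ_{X×Y}; counting gives |τ_{X×Y}| = 18.


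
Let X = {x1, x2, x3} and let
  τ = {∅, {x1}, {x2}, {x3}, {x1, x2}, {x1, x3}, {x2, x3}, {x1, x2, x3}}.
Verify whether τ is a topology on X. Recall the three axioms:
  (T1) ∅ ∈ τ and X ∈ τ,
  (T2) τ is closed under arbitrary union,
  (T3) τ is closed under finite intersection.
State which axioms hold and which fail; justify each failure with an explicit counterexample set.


τ IS a topology on X.

Axiom (T1): ∅ ∈ τ? Yes; X ∈ τ? Yes.
Axiom (T2/T3): check pairwise unions and intersections of members of τ.
All pairwise intersections and unions checked — each lies in τ. Therefore τ satisfies (T1), (T2), (T3): it IS a topology on X.


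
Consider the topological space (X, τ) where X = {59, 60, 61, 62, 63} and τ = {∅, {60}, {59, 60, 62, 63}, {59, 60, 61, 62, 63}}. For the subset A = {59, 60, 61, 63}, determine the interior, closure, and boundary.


int(A) = {60}, cl(A) = {59, 60, 61, 62, 63}, ∂A = {59, 61, 62, 63}.

Closed sets in (X, τ) are complements of opens:
  closed(X, τ) = {∅, {61}, {59, 61, 62, 63}, {59, 60, 61, 62, 63}}.
int(A) = ⋃ {U ∈ τ : U ⊆ A}. Opens contained in A: ∅, {60}.
Taking the union of these: int(A) = {60}.
cl(A) = ⋂ {C closed : A ⊆ C}. Closed sets containing A: {59, 60, 61, 62, 63}.
Intersecting these: cl(A) = {59, 60, 61, 62, 63}.
∂A = cl(A) ∖ int(A) = {59, 60, 61, 62, 63} ∖ {60} = {59, 61, 62, 63}.


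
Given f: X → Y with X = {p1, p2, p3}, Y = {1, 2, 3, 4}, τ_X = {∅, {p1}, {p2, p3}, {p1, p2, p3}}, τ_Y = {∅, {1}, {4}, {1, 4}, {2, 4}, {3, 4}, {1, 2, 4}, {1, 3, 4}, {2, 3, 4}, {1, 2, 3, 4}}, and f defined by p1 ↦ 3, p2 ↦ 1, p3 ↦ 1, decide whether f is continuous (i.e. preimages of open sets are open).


f IS continuous.

Compute f^{-1}(U) for each U ∈ τ_Y:
  U = ∅: f^{-1}(U) = ∅ ∈ τ_X ✓.
  U = {1}: f^{-1}(U) = {p2, p3} ∈ τ_X ✓.
  U = {4}: f^{-1}(U) = ∅ ∈ τ_X ✓.
  U = {1, 4}: f^{-1}(U) = {p2, p3} ∈ τ_X ✓.
  U = {2, 4}: f^{-1}(U) = ∅ ∈ τ_X ✓.
  U = {3, 4}: f^{-1}(U) = {p1} ∈ τ_X ✓.
  U = {1, 2, 4}: f^{-1}(U) = {p2, p3} ∈ τ_X ✓.
  U = {1, 3, 4}: f^{-1}(U) = {p1, p2, p3} ∈ τ_X ✓.
  U = {2, 3, 4}: f^{-1}(U) = {p1} ∈ τ_X ✓.
  U = {1, 2, 3, 4}: f^{-1}(U) = {p1, p2, p3} ∈ τ_X ✓.
Every preimage lies in τ_X, so f IS continuous.


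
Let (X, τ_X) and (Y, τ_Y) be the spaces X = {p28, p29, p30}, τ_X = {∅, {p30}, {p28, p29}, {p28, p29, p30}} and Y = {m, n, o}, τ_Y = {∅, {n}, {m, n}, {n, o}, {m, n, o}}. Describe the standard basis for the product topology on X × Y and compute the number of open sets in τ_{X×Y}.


Basis B = {∅ × ∅, {p30} × {n}, {p28, p29} × {n}, {p30} × {m, n}, {p30} × {n, o}, {p28, p29, p30} × {n}, {p30} × {m, n, o}, {p28, p29} × {m, n}, {p28, p29} × {n, o}, {p28, p29} × {m, n, o}, {p28, p29, p30} × {m, n}, {p28, p29, p30} × {n, o}, {p28, p29, p30} × {m, n, o}}; |τ_{X×Y}| = 25.

Enumerate products U × V with U ∈ τ_X, V ∈ τ_Y (deduplicated):
  ∅ × ∅ = {} (∅)
  {p30} × {n} = {(p30,n)}
  {p28, p29} × {n} = {(p28,n), (p29,n)}
  {p30} × {m, n} = {(p30,m), (p30,n)}
  {p30} × {n, o} = {(p30,n), (p30,o)}
  {p28, p29, p30} × {n} = {(p28,n), (p29,n), (p30,n)}
  {p30} × {m, n, o} = {(p30,m), (p30,n), (p30,o)}
  {p28, p29} × {m, n} = {(p28,m), (p28,n), (p29,m), (p29,n)}
  {p28, p29} × {n, o} = {(p28,n), (p28,o), (p29,n), (p29,o)}
  {p28, p29} × {m, n, o} = {(p28,m), (p28,n), (p28,o), (p29,m), (p29,n), (p29,o)}
  {p28, p29, p30} × {m, n} = {(p28,m), (p28,n), (p29,m), (p29,n), (p30,m), (p30,n)}
  {p28, p29, p30} × {n, o} = {(p28,n), (p28,o), (p29,n), (p29,o), (p30,n), (p30,o)}
  {p28, p29, p30} × {m, n, o} = {(p28,m), (p28,n), (p28,o), (p29,m), (p29,n), (p29,o), (p30,m), (p30,n), (p30,o)}
These 13 distinct sets form the basis B.
Close under arbitrary unions to get τ_{X×Y}; counting gives |τ_{X×Y}| = 25.
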